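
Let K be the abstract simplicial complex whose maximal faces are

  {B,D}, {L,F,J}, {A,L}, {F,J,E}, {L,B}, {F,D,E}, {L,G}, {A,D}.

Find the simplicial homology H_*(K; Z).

We work with the vertex ordering A < B < D < E < F < G < J < L. The simplices of K, each written with vertices in increasing order, are:

  0-simplices (8): A, B, D, E, F, G, J, L
  1-simplices (12): AD, AL, BD, BL, DE, DF, EF, EJ, FJ, FL, GL, JL
  2-simplices (3): DEF, EFJ, FJL

so the chain groups are C_0 ≅ Z^8, C_1 ≅ Z^12, C_2 ≅ Z^3.

The boundary map ∂_1: C_1 → C_0 is given by ∂[p,q] = [q] − [p]. For instance
  ∂FJ = J − F.
The 8×12 boundary matrix has rank 7 and Smith normal form diag(1,1,1,1,1,1,1).

The boundary map ∂_2: C_2 → C_1 acts by ∂[p,q,r] = [q,r] − [p,r] + [p,q]. For instance
  ∂EFJ = FJ − EJ + EF,
  ∂FJL = JL − FL + FJ.
As a 12×3 matrix over Z this has rank 3, with invariant factors (1,1,1).

Computing H_k = (kernel of ∂_k) / (image of ∂_{k+1}):

  H_0: rank C_0 − rank ∂_1 = 8 − 7 = 1, and the invariant factors of ∂_1 are all 1, so H_0 ≅ Z.
  H_1: rank ker ∂_1 − rank ∂_2 = (12 − 7) − 3 = 2, and the invariant factors of ∂_2 are all 1, so H_1 ≅ Z^2.
  H_2: rank ker ∂_2 − rank ∂_3 = (3 − 3) − 0 = 0, and there is no ∂_3, so H_2 ≅ 0.

As a check, the Euler characteristic is 8 − 12 + 3 = -1, which agrees with 1 − 2 + 0 = -1.

H_0 = Z,  H_1 = Z^2,  H_2 = 0.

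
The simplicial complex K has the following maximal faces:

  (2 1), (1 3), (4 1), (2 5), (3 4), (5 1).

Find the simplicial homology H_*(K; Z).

H_0 = Z,  H_1 = Z^2.

We work with the vertex ordering 1 < 2 < 3 < 4 < 5. The simplices of K, each written with vertices in increasing order, are:

  0-simplices (5): [1], [2], [3], [4], [5]
  1-simplices (6): [1,2], [1,3], [1,4], [1,5], [2,5], [3,4]

giving chain groups C_0 ≅ Z^5, C_1 ≅ Z^6.

Boundary ∂_1: C_1 → C_0 sends each edge [p,q] (with p < q) to q − p. For instance
  ∂[1,3] = [3] − [1].
The 5×6 boundary matrix has rank 4 and Smith normal form diag(1,1,1,1).

Now H_k = ker ∂_k / im ∂_{k+1}, so:

  H_0: rank C_0 − rank ∂_1 = 5 − 4 = 1, and the invariant factors of ∂_1 are all 1, so H_0 = Z.
  H_1: rank ker ∂_1 − rank ∂_2 = (6 − 4) − 0 = 2, and there is no ∂_2, so H_1 = Z^2.

As a check, the Euler characteristic is 5 − 6 = -1, which agrees with 1 − 2 = -1.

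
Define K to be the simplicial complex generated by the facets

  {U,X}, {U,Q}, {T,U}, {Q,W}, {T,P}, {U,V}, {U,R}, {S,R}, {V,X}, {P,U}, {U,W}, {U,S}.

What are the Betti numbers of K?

b_0 = 1, b_1 = 4.

K has 9 vertices, 12 edges.
rank ∂_0 = 0, rank ∂_1 = 8 ⇒ b_0 = 9 − 0 − 8 = 1; all invariant factors of ∂_1 are 1 so no torsion. So H_0 ≅ Z.
rank ∂_1 = 8, rank ∂_2 = 0 ⇒ b_1 = 12 − 8 − 0 = 4. So H_1 ≅ Z^4.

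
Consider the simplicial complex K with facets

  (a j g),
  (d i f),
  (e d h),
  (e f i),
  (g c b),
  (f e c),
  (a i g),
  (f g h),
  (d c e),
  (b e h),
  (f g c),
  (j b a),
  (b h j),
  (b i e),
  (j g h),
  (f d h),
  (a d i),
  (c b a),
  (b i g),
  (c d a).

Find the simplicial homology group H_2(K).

H_2 = 0.

Fix the vertex order a < b < c < d < e < f < g < h < i < j and write every simplex with vertices in increasing order. Then dim K = 2 and the simplices of K are:

  0-simplices (10): a, b, c, d, e, f, g, h, i, j
  1-simplices (30): ab, ac, ad, ag, ai, aj, bc, be, bg, bh, bi, bj, cd, ce, cf, cg, de, df, dh, di, ef, eh, ei, fg, fh, fi, gh, gi, gj, hj
  2-simplices (20): abc, abj, acd, adi, agi, agj, bcg, beh, bei, bgi, bhj, cde, cef, cfg, deh, dfh, dfi, efi, fgh, ghj

giving chain groups C_0 ≅ Z^10, C_1 ≅ Z^30, C_2 ≅ Z^20.

Boundary ∂_1: C_1 → C_0 sends each edge [p,q] (with p < q) to q − p.
As a 10×30 matrix over Z this has rank 9, with invariant factors (1,1,1,1,1,1,1,1,1).

The boundary map ∂_2: C_2 → C_1 acts by ∂[p,q,r] = [q,r] − [p,r] + [p,q]. For instance
  ∂adi = di − ai + ad,
  ∂agi = gi − ai + ag.
As a 30×20 matrix over Z this has rank 20, with invariant factors (1,1,1,1,1,1,1,1,1,1,1,1,1,1,1,1,1,1,1,2).

Reading off H_k = ker ∂_k / im ∂_{k+1}:

  H_2: rank ker ∂_2 − rank ∂_3 = (20 − 20) − 0 = 0, and there is no ∂_3, so H_2 ≅ 0.

(K is a triangulation of the Klein bottle.)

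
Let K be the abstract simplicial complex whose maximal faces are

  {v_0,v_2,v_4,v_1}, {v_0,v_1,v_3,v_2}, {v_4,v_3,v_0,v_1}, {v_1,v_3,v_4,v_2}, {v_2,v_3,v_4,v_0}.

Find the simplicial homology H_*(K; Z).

We work with the vertex ordering v_0 < v_1 < v_2 < v_3 < v_4. The simplices of K, each written with vertices in increasing order, are:

  0-simplices (5): [v_0], [v_1], [v_2], [v_3], [v_4]
  1-simplices (10): [v_0,v_1], [v_0,v_2], [v_0,v_3], [v_0,v_4], [v_1,v_2], [v_1,v_3], [v_1,v_4], [v_2,v_3], [v_2,v_4], [v_3,v_4]
  2-simplices (10): [v_0,v_1,v_2], [v_0,v_1,v_3], [v_0,v_1,v_4], [v_0,v_2,v_3], [v_0,v_2,v_4], [v_0,v_3,v_4], [v_1,v_2,v_3], [v_1,v_2,v_4], [v_1,v_3,v_4], [v_2,v_3,v_4]
  3-simplices (5): [v_0,v_1,v_2,v_3], [v_0,v_1,v_2,v_4], [v_0,v_1,v_3,v_4], [v_0,v_2,v_3,v_4], [v_1,v_2,v_3,v_4]

Hence C_0 ≅ Z^5, C_1 ≅ Z^10, C_2 ≅ Z^10, C_3 ≅ Z^5.

Boundary ∂_1: C_1 → C_0 maps an edge to its endpoints' difference, ∂[p,q] = q − p.
As a 5×10 matrix over Z this has rank 4, with invariant factors (1,1,1,1).

The boundary map ∂_2: C_2 → C_1 maps a triangle to the signed sum of its edges. For instance
  ∂[v_0,v_1,v_2] = [v_1,v_2] − [v_0,v_2] + [v_0,v_1],
  ∂[v_0,v_1,v_4] = [v_1,v_4] − [v_0,v_4] + [v_0,v_1].
This gives a 10×10 integer matrix of rank 6; reducing to Smith normal form yields diagonal entries (1,1,1,1,1,1).

The boundary map ∂_3: C_3 → C_2 sends each 3-simplex σ to the alternating sum Σ_i (−1)^i (σ with its i-th vertex removed). For instance
  ∂[v_1,v_2,v_3,v_4] = [v_2,v_3,v_4] − [v_1,v_3,v_4] + [v_1,v_2,v_4] − [v_1,v_2,v_3],
  ∂[v_0,v_1,v_3,v_4] = [v_1,v_3,v_4] − [v_0,v_3,v_4] + [v_0,v_1,v_4] − [v_0,v_1,v_3].
The 10×5 boundary matrix has rank 4 and Smith normal form diag(1,1,1,1).

Now H_k = ker ∂_k / im ∂_{k+1}, so:

  H_0: rank C_0 − rank ∂_1 = 5 − 4 = 1, and the invariant factors of ∂_1 are all 1, so H_0 ≅ Z.
  H_1: rank ker ∂_1 − rank ∂_2 = (10 − 4) − 6 = 0, and the invariant factors of ∂_2 are all 1, so H_1 ≅ 0.
  H_2: rank ker ∂_2 − rank ∂_3 = (10 − 6) − 4 = 0, and the invariant factors of ∂_3 are all 1, so H_2 ≅ 0.
  H_3: rank ker ∂_3 − rank ∂_4 = (5 − 4) − 0 = 1, and there is no ∂_4, so H_3 ≅ Z.

H_0 = Z,  H_1 = 0,  H_2 = 0,  H_3 = Z.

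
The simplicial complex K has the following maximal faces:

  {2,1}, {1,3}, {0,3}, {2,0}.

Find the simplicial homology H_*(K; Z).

H_0 = Z,  H_1 = Z.

Take the total order 0 < 1 < 2 < 3 on the vertex set. Then K (dimension 1) consists of the simplices:

  0-simplices (4): [0], [1], [2], [3]
  1-simplices (4): [0,2], [0,3], [1,2], [1,3]

giving chain groups C_0 ≅ Z^4, C_1 ≅ Z^4.

∂_1: C_1 → C_0 is given by ∂[p,q] = [q] − [p].
The resulting 4×4 matrix has rank 3, and its Smith normal form has invariant factors (1,1,1).

Computing H_k = (kernel of ∂_k) / (image of ∂_{k+1}):

  H_0: rank C_0 − rank ∂_1 = 4 − 3 = 1, and the invariant factors of ∂_1 are all 1, so H_0 = Z.
  H_1: rank ker ∂_1 − rank ∂_2 = (4 − 3) − 0 = 1, and there is no ∂_2, so H_1 = Z.

As a check, the Euler characteristic is 4 − 4 = 0, which agrees with 1 − 1 = 0.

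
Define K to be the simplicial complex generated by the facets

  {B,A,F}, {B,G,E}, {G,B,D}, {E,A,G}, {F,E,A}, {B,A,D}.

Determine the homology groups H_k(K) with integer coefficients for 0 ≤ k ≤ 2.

Take the total order A < B < D < E < F < G on the vertex set. Then K (dimension 2) consists of the simplices:

  0-simplices (6): A, B, D, E, F, G
  1-simplices (12): AB, AD, AE, AF, AG, BD, BE, BF, BG, DG, EF, EG
  2-simplices (6): ABD, ABF, AEF, AEG, BDG, BEG

giving chain groups C_0 ≅ Z^6, C_1 ≅ Z^12, C_2 ≅ Z^6.

Boundary ∂_1: C_1 → C_0 is given by ∂[p,q] = [q] − [p]. For instance
  ∂BD = D − B.
This gives a 6×12 integer matrix of rank 5; reducing to Smith normal form yields diagonal entries (1,1,1,1,1).

Boundary ∂_2: C_2 → C_1 acts by ∂[p,q,r] = [q,r] − [p,r] + [p,q]. For instance
  ∂ABD = BD − AD + AB,
  ∂BEG = EG − BG + BE.
The 12×6 boundary matrix has rank 6 and Smith normal form diag(1,1,1,1,1,1).

Reading off H_k = ker ∂_k / im ∂_{k+1}:

  H_0: rank C_0 − rank ∂_1 = 6 − 5 = 1, and the invariant factors of ∂_1 are all 1, so H_0 = Z.
  H_1: rank ker ∂_1 − rank ∂_2 = (12 − 5) − 6 = 1, and the invariant factors of ∂_2 are all 1, so H_1 = Z.
  H_2: rank ker ∂_2 − rank ∂_3 = (6 − 6) − 0 = 0, and there is no ∂_3, so H_2 = 0.

As a check, the Euler characteristic is 6 − 12 + 6 = 0, which agrees with 1 − 1 + 0 = 0.

H_0 = Z,  H_1 = Z,  H_2 = 0.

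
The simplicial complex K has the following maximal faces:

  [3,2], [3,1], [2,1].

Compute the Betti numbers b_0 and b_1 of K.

Fix the vertex order 1 < 2 < 3 and write every simplex with vertices in increasing order. Then dim K = 1 and the simplices of K are:

  0-simplices (3): [1], [2], [3]
  1-simplices (3): [1,2], [1,3], [2,3]

Hence C_0 ≅ Z^3, C_1 ≅ Z^3.

Boundary ∂_1: C_1 → C_0 is given by ∂[p,q] = [q] − [p].
The 3×3 boundary matrix has rank 2 and Smith normal form diag(1,1).

Computing H_k = (kernel of ∂_k) / (image of ∂_{k+1}):

  H_0: rank C_0 − rank ∂_1 = 3 − 2 = 1, and the invariant factors of ∂_1 are all 1, so H_0 = Z.
  H_1: rank ker ∂_1 − rank ∂_2 = (3 − 2) − 0 = 1, and there is no ∂_2, so H_1 = Z.

Hence the Betti numbers are b_0 = 1, b_1 = 1.

b_0 = 1, b_1 = 1.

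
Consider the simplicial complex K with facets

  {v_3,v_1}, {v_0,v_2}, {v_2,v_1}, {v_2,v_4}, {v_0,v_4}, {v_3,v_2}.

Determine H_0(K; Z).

K has 5 vertices, 6 edges.
rank ∂_0 = 0, rank ∂_1 = 4 ⇒ b_0 = 5 − 0 − 4 = 1; all invariant factors of ∂_1 are 1 so no torsion. So H_0 ≅ Z.

H_0 ≅ Z.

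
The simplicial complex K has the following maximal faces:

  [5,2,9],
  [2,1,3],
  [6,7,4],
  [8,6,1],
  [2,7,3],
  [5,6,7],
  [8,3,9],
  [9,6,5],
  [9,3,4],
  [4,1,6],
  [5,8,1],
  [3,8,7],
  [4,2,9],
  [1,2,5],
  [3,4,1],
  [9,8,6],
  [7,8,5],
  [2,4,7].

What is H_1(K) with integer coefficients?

We work with the vertex ordering 1 < 2 < 3 < 4 < 5 < 6 < 7 < 8 < 9. The simplices of K, each written with vertices in increasing order, are:

  0-simplices (9): [1], [2], [3], [4], [5], [6], [7], [8], [9]
  1-simplices (27): (27 of them)
  2-simplices (18): [1,2,3], [1,2,5], [1,3,4], [1,4,6], [1,5,8], [1,6,8], [2,3,7], [2,4,7], [2,4,9], [2,5,9], [3,4,9], [3,7,8], [3,8,9], [4,6,7], [5,6,7], [5,6,9], [5,7,8], [6,8,9]

Hence C_0 ≅ Z^9, C_1 ≅ Z^27, C_2 ≅ Z^18.

∂_1: C_1 → C_0 sends each edge [p,q] (with p < q) to q − p. For instance
  ∂[2,3] = [3] − [2].
This gives a 9×27 integer matrix of rank 8; reducing to Smith normal form yields diagonal entries (1,1,1,1,1,1,1,1).

The boundary map ∂_2: C_2 → C_1 acts by ∂[p,q,r] = [q,r] − [p,r] + [p,q]. For instance
  ∂[1,6,8] = [6,8] − [1,8] + [1,6],
  ∂[1,3,4] = [3,4] − [1,4] + [1,3].
As a 27×18 matrix over Z this has rank 18, with invariant factors (1,1,1,1,1,1,1,1,1,1,1,1,1,1,1,1,1,2).

From H_k ≅ ker(∂_k) / im(∂_{k+1}) we obtain:

  H_1: rank ker ∂_1 − rank ∂_2 = (27 − 8) − 18 = 1, and ∂_2 has invariant factor 2 > 1, so H_1 ≅ Z ⊕ Z/2.

H_1 ≅ Z ⊕ Z/2.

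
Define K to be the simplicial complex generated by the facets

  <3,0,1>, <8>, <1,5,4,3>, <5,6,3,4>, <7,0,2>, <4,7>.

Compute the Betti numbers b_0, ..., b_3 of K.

b_0 = 2, b_1 = 1, b_2 = 0, b_3 = 0.

Take the total order 0 < 1 < 2 < 3 < 4 < 5 < 6 < 7 < 8 on the vertex set. Then K (dimension 3) consists of the simplices:

  0-simplices (9): [0], [1], [2], [3], [4], [5], [6], [7], [8]
  1-simplices (15): [0,1], [0,2], [0,3], [0,7], [1,3], [1,4], [1,5], [2,7], [3,4], [3,5], [3,6], [4,5], [4,6], [4,7], [5,6]
  2-simplices (9): [0,1,3], [0,2,7], [1,3,4], [1,3,5], [1,4,5], [3,4,5], [3,4,6], [3,5,6], [4,5,6]
  3-simplices (2): [1,3,4,5], [3,4,5,6]

Hence C_0 ≅ Z^9, C_1 ≅ Z^15, C_2 ≅ Z^9, C_3 ≅ Z^2.

∂_1: C_1 → C_0 maps an edge to its endpoints' difference, ∂[p,q] = q − p. For instance
  ∂[4,5] = [5] − [4].
The 9×15 boundary matrix has rank 7 and Smith normal form diag(1,1,1,1,1,1,1).

Boundary ∂_2: C_2 → C_1 sends each 2-simplex [p,q,r] to [q,r] − [p,r] + [p,q]. For instance
  ∂[1,3,5] = [3,5] − [1,5] + [1,3],
  ∂[0,2,7] = [2,7] − [0,7] + [0,2].
The resulting 15×9 matrix has rank 7, and its Smith normal form has invariant factors (1,1,1,1,1,1,1).

Boundary ∂_3: C_3 → C_2 sends each 3-simplex σ to the alternating sum Σ_i (−1)^i (σ with its i-th vertex removed). For instance
  ∂[1,3,4,5] = [3,4,5] − [1,4,5] + [1,3,5] − [1,3,4],
  ∂[3,4,5,6] = [4,5,6] − [3,5,6] + [3,4,6] − [3,4,5].
This gives a 9×2 integer matrix of rank 2; reducing to Smith normal form yields diagonal entries (1,1).

Reading off H_k = ker ∂_k / im ∂_{k+1}:

  H_0: rank C_0 − rank ∂_1 = 9 − 7 = 2, and the invariant factors of ∂_1 are all 1, so H_0 = Z^2.
  H_1: rank ker ∂_1 − rank ∂_2 = (15 − 7) − 7 = 1, and the invariant factors of ∂_2 are all 1, so H_1 = Z.
  H_2: rank ker ∂_2 − rank ∂_3 = (9 − 7) − 2 = 0, and the invariant factors of ∂_3 are all 1, so H_2 = 0.
  H_3: rank ker ∂_3 − rank ∂_4 = (2 − 2) − 0 = 0, and there is no ∂_4, so H_3 = 0.

Hence the Betti numbers are b_0 = 2, b_1 = 1, b_2 = 0, b_3 = 0.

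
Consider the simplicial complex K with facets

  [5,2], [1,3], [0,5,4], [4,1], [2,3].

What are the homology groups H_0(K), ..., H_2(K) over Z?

Order the vertices as 0 < 1 < 2 < 3 < 4 < 5. Listing each simplex with vertices in this order, K has dimension 2 with simplices:

  0-simplices (6): [0], [1], [2], [3], [4], [5]
  1-simplices (7): [0,4], [0,5], [1,3], [1,4], [2,3], [2,5], [4,5]
  2-simplices (1): [0,4,5]

Hence C_0 ≅ Z^6, C_1 ≅ Z^7, C_2 ≅ Z^1.

The boundary map ∂_1: C_1 → C_0 maps an edge to its endpoints' difference, ∂[p,q] = q − p. For instance
  ∂[1,3] = [3] − [1].
The resulting 6×7 matrix has rank 5, and its Smith normal form has invariant factors (1,1,1,1,1).

The boundary map ∂_2: C_2 → C_1 acts by ∂[p,q,r] = [q,r] − [p,r] + [p,q]. For instance
  ∂[0,4,5] = [4,5] − [0,5] + [0,4].
As a 7×1 matrix over Z this has rank 1, with invariant factors (1).

Computing H_k = (kernel of ∂_k) / (image of ∂_{k+1}):

  H_0: rank C_0 − rank ∂_1 = 6 − 5 = 1, and the invariant factors of ∂_1 are all 1, so H_0 ≅ Z.
  H_1: rank ker ∂_1 − rank ∂_2 = (7 − 5) − 1 = 1, and the invariant factors of ∂_2 are all 1, so H_1 ≅ Z.
  H_2: rank ker ∂_2 − rank ∂_3 = (1 − 1) − 0 = 0, and there is no ∂_3, so H_2 ≅ 0.

H_0 = Z,  H_1 = Z,  H_2 = 0.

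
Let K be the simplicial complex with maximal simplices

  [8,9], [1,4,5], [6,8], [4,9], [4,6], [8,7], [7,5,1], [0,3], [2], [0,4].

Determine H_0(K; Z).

H_0 ≅ Z^2.

K has 10 vertices, 12 edges, 2 triangles.
rank ∂_0 = 0, rank ∂_1 = 8 ⇒ b_0 = 10 − 0 − 8 = 2; all invariant factors of ∂_1 are 1 so no torsion. So H_0 ≅ Z^2.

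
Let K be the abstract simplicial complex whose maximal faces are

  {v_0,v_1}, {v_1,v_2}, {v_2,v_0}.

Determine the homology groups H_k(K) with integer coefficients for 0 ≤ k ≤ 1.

H_0 ≅ Z,  H_1 ≅ Z.

Fix the vertex order v_0 < v_1 < v_2 and write every simplex with vertices in increasing order. Then dim K = 1 and the simplices of K are:

  0-simplices (3): [v_0], [v_1], [v_2]
  1-simplices (3): [v_0,v_1], [v_0,v_2], [v_1,v_2]

Hence C_0 ≅ Z^3, C_1 ≅ Z^3.

The boundary map ∂_1: C_1 → C_0 sends each edge [p,q] (with p < q) to q − p. For instance
  ∂[v_0,v_2] = [v_2] − [v_0].
As a 3×3 matrix over Z this has rank 2, with invariant factors (1,1).

From H_k ≅ ker(∂_k) / im(∂_{k+1}) we obtain:

  H_0: rank C_0 − rank ∂_1 = 3 − 2 = 1, and the invariant factors of ∂_1 are all 1, so H_0 = Z.
  H_1: rank ker ∂_1 − rank ∂_2 = (3 − 2) − 0 = 1, and there is no ∂_2, so H_1 = Z.

(K is a triangulation of the circle S^1.)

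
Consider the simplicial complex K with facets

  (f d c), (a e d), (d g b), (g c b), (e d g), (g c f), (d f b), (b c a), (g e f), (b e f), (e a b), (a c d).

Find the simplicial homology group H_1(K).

H_1 ≅ Z/2Z.

Order the vertices as a < b < c < d < e < f < g. Listing each simplex with vertices in this order, K has dimension 2 with simplices:

  0-simplices (7): a, b, c, d, e, f, g
  1-simplices (18): ab, ac, ad, ae, bc, bd, be, bf, bg, cd, cf, cg, de, df, dg, ef, eg, fg
  2-simplices (12): abc, abe, acd, ade, bcg, bdf, bdg, bef, cdf, cfg, deg, efg

Hence C_0 ≅ Z^7, C_1 ≅ Z^18, C_2 ≅ Z^12.

∂_1: C_1 → C_0 maps an edge to its endpoints' difference, ∂[p,q] = q − p.
As a 7×18 matrix over Z this has rank 6, with invariant factors (1,1,1,1,1,1).

The boundary map ∂_2: C_2 → C_1 maps a triangle to the signed sum of its edges. For instance
  ∂cfg = fg − cg + cf,
  ∂acd = cd − ad + ac.
As a 18×12 matrix over Z this has rank 12, with invariant factors (1,1,1,1,1,1,1,1,1,1,1,2).

Now H_k = ker ∂_k / im ∂_{k+1}, so:

  H_1: rank ker ∂_1 − rank ∂_2 = (18 − 6) − 12 = 0, and ∂_2 has invariant factor 2 > 1, so H_1 ≅ Z/2Z.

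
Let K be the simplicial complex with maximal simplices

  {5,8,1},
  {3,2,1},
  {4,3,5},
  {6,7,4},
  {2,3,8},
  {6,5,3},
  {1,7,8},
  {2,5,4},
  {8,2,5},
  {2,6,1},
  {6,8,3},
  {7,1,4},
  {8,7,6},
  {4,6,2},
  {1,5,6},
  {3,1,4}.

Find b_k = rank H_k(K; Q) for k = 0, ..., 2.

Order the vertices as 1 < 2 < 3 < 4 < 5 < 6 < 7 < 8. Listing each simplex with vertices in this order, K has dimension 2 with simplices:

  0-simplices (8): [1], [2], [3], [4], [5], [6], [7], [8]
  1-simplices (24): (24 of them)
  2-simplices (16): [1,2,3], [1,2,6], [1,3,4], [1,4,7], [1,5,6], [1,5,8], [1,7,8], [2,3,8], [2,4,5], [2,4,6], [2,5,8], [3,4,5], [3,5,6], [3,6,8], [4,6,7], [6,7,8]

Hence C_0 ≅ Z^8, C_1 ≅ Z^24, C_2 ≅ Z^16.

The boundary map ∂_1: C_1 → C_0 sends each edge [p,q] (with p < q) to q − p.
As a 8×24 matrix over Z this has rank 7, with invariant factors (1,1,1,1,1,1,1).

∂_2: C_2 → C_1 sends each 2-simplex [p,q,r] to [q,r] − [p,r] + [p,q]. For instance
  ∂[3,6,8] = [6,8] − [3,8] + [3,6],
  ∂[1,5,6] = [5,6] − [1,6] + [1,5].
As a 24×16 matrix over Z this has rank 15, with invariant factors (1,1,1,1,1,1,1,1,1,1,1,1,1,1,1).

Reading off H_k = ker ∂_k / im ∂_{k+1}:

  H_0: rank C_0 − rank ∂_1 = 8 − 7 = 1, and the invariant factors of ∂_1 are all 1, so H_0 ≅ Z.
  H_1: rank ker ∂_1 − rank ∂_2 = (24 − 7) − 15 = 2, and the invariant factors of ∂_2 are all 1, so H_1 ≅ Z^2.
  H_2: rank ker ∂_2 − rank ∂_3 = (16 − 15) − 0 = 1, and there is no ∂_3, so H_2 ≅ Z.

(K is a triangulation of the torus T^2.)

Hence the Betti numbers are b_0 = 1, b_1 = 2, b_2 = 1.

b_0 = 1, b_1 = 2, b_2 = 1.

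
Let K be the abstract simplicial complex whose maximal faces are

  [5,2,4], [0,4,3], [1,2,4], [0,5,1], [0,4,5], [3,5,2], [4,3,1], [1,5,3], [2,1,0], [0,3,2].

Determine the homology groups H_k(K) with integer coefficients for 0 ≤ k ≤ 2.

H_0 = Z,  H_1 = Z/2,  H_2 = 0.

K has 6 vertices, 15 edges, 10 triangles.
rank ∂_0 = 0, rank ∂_1 = 5 ⇒ b_0 = 6 − 0 − 5 = 1; all invariant factors of ∂_1 are 1 so no torsion. So H_0 = Z.
rank ∂_1 = 5, rank ∂_2 = 10 ⇒ b_1 = 15 − 5 − 10 = 0; ∂_2 has invariant factor(s) [2] giving torsion. So H_1 = Z/2.
rank ∂_2 = 10, rank ∂_3 = 0 ⇒ b_2 = 10 − 10 − 0 = 0. So H_2 = 0.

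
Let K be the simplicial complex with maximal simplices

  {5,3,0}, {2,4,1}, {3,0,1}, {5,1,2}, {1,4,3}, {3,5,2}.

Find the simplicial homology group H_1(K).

Take the total order 0 < 1 < 2 < 3 < 4 < 5 on the vertex set. Then K (dimension 2) consists of the simplices:

  0-simplices (6): [0], [1], [2], [3], [4], [5]
  1-simplices (12): [0,1], [0,3], [0,5], [1,2], [1,3], [1,4], [1,5], [2,3], [2,4], [2,5], [3,4], [3,5]
  2-simplices (6): [0,1,3], [0,3,5], [1,2,4], [1,2,5], [1,3,4], [2,3,5]

Hence C_0 ≅ Z^6, C_1 ≅ Z^12, C_2 ≅ Z^6.

Boundary ∂_1: C_1 → C_0 maps an edge to its endpoints' difference, ∂[p,q] = q − p. For instance
  ∂[1,5] = [5] − [1].
This gives a 6×12 integer matrix of rank 5; reducing to Smith normal form yields diagonal entries (1,1,1,1,1).

Boundary ∂_2: C_2 → C_1 sends each 2-simplex [p,q,r] to [q,r] − [p,r] + [p,q]. For instance
  ∂[1,2,4] = [2,4] − [1,4] + [1,2],
  ∂[0,3,5] = [3,5] − [0,5] + [0,3].
This gives a 12×6 integer matrix of rank 6; reducing to Smith normal form yields diagonal entries (1,1,1,1,1,1).

From H_k ≅ ker(∂_k) / im(∂_{k+1}) we obtain:

  H_1: rank ker ∂_1 − rank ∂_2 = (12 − 5) − 6 = 1, and the invariant factors of ∂_2 are all 1, so H_1 = Z.

(K is a triangulation of the cylinder S^1 x I.)

H_1 = Z.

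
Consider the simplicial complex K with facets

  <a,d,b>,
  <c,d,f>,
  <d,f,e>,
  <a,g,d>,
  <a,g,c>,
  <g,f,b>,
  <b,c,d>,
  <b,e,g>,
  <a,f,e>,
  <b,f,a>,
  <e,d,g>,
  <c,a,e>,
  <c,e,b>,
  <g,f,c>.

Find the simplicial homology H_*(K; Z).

We work with the vertex ordering a < b < c < d < e < f < g. The simplices of K, each written with vertices in increasing order, are:

  0-simplices (7): a, b, c, d, e, f, g
  1-simplices (21): ab, ac, ad, ae, af, ag, bc, bd, be, bf, bg, cd, ce, cf, cg, de, df, dg, ef, eg, fg
  2-simplices (14): abd, abf, ace, acg, adg, aef, bcd, bce, beg, bfg, cdf, cfg, def, deg

Hence C_0 ≅ Z^7, C_1 ≅ Z^21, C_2 ≅ Z^14.

∂_1: C_1 → C_0 is given by ∂[p,q] = [q] − [p]. For instance
  ∂af = f − a.
This gives a 7×21 integer matrix of rank 6; reducing to Smith normal form yields diagonal entries (1,1,1,1,1,1).

The boundary map ∂_2: C_2 → C_1 acts by ∂[p,q,r] = [q,r] − [p,r] + [p,q]. For instance
  ∂adg = dg − ag + ad,
  ∂deg = eg − dg + de.
This gives a 21×14 integer matrix of rank 13; reducing to Smith normal form yields diagonal entries (1,1,1,1,1,1,1,1,1,1,1,1,1).

From H_k ≅ ker(∂_k) / im(∂_{k+1}) we obtain:

  H_0: rank C_0 − rank ∂_1 = 7 − 6 = 1, and the invariant factors of ∂_1 are all 1, so H_0 = Z.
  H_1: rank ker ∂_1 − rank ∂_2 = (21 − 6) − 13 = 2, and the invariant factors of ∂_2 are all 1, so H_1 = Z^2.
  H_2: rank ker ∂_2 − rank ∂_3 = (14 − 13) − 0 = 1, and there is no ∂_3, so H_2 = Z.

As a check, the Euler characteristic is 7 − 21 + 14 = 0, which agrees with 1 − 2 + 1 = 0.

H_0 ≅ Z,  H_1 ≅ Z^2,  H_2 ≅ Z.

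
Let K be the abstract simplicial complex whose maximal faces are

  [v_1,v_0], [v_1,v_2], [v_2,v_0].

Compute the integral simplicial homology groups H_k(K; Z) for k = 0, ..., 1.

H_0 ≅ Z,  H_1 ≅ Z.

Take the total order v_0 < v_1 < v_2 on the vertex set. Then K (dimension 1) consists of the simplices:

  0-simplices (3): [v_0], [v_1], [v_2]
  1-simplices (3): [v_0,v_1], [v_0,v_2], [v_1,v_2]

so the chain groups are C_0 ≅ Z^3, C_1 ≅ Z^3.

The boundary map ∂_1: C_1 → C_0 maps an edge to its endpoints' difference, ∂[p,q] = q − p. For instance
  ∂[v_0,v_1] = [v_1] − [v_0].
As a 3×3 matrix over Z this has rank 2, with invariant factors (1,1).

Reading off H_k = ker ∂_k / im ∂_{k+1}:

  H_0: rank C_0 − rank ∂_1 = 3 − 2 = 1, and the invariant factors of ∂_1 are all 1, so H_0 ≅ Z.
  H_1: rank ker ∂_1 − rank ∂_2 = (3 − 2) − 0 = 1, and there is no ∂_2, so H_1 ≅ Z.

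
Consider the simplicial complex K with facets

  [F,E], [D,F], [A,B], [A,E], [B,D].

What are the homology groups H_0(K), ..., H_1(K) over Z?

Take the total order A < B < D < E < F on the vertex set. Then K (dimension 1) consists of the simplices:

  0-simplices (5): A, B, D, E, F
  1-simplices (5): AB, AE, BD, DF, EF

so the chain groups are C_0 ≅ Z^5, C_1 ≅ Z^5.

Boundary ∂_1: C_1 → C_0 maps an edge to its endpoints' difference, ∂[p,q] = q − p. For instance
  ∂AB = B − A.
This gives a 5×5 integer matrix of rank 4; reducing to Smith normal form yields diagonal entries (1,1,1,1).

Reading off H_k = ker ∂_k / im ∂_{k+1}:

  H_0: rank C_0 − rank ∂_1 = 5 − 4 = 1, and the invariant factors of ∂_1 are all 1, so H_0 = Z.
  H_1: rank ker ∂_1 − rank ∂_2 = (5 − 4) − 0 = 1, and there is no ∂_2, so H_1 = Z.

As a check, the Euler characteristic is 5 − 5 = 0, which agrees with 1 − 1 = 0.
(K is a triangulation of the circle S^1.)

H_0 ≅ Z,  H_1 ≅ Z.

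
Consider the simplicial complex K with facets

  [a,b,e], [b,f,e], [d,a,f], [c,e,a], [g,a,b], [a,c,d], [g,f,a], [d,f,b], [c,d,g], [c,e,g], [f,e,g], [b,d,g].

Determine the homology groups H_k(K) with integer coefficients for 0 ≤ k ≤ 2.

We work with the vertex ordering a < b < c < d < e < f < g. The simplices of K, each written with vertices in increasing order, are:

  0-simplices (7): a, b, c, d, e, f, g
  1-simplices (18): ab, ac, ad, ae, af, ag, bd, be, bf, bg, cd, ce, cg, df, dg, ef, eg, fg
  2-simplices (12): abe, abg, acd, ace, adf, afg, bdf, bdg, bef, cdg, ceg, efg

giving chain groups C_0 ≅ Z^7, C_1 ≅ Z^18, C_2 ≅ Z^12.

The boundary map ∂_1: C_1 → C_0 is given by ∂[p,q] = [q] − [p].
The resulting 7×18 matrix has rank 6, and its Smith normal form has invariant factors (1,1,1,1,1,1).

Boundary ∂_2: C_2 → C_1 maps a triangle to the signed sum of its edges. For instance
  ∂acd = cd − ad + ac,
  ∂bdg = dg − bg + bd.
The 18×12 boundary matrix has rank 12 and Smith normal form diag(1,1,1,1,1,1,1,1,1,1,1,2).

Now H_k = ker ∂_k / im ∂_{k+1}, so:

  H_0: rank C_0 − rank ∂_1 = 7 − 6 = 1, and the invariant factors of ∂_1 are all 1, so H_0 ≅ Z.
  H_1: rank ker ∂_1 − rank ∂_2 = (18 − 6) − 12 = 0, and ∂_2 has invariant factor 2 > 1, so H_1 ≅ Z/2Z.
  H_2: rank ker ∂_2 − rank ∂_3 = (12 − 12) − 0 = 0, and there is no ∂_3, so H_2 ≅ 0.

H_0 = Z,  H_1 = Z/2Z,  H_2 = 0.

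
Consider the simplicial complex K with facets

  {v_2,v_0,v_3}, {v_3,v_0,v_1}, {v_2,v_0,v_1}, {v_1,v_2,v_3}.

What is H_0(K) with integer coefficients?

Fix the vertex order v_0 < v_1 < v_2 < v_3 and write every simplex with vertices in increasing order. Then dim K = 2 and the simplices of K are:

  0-simplices (4): [v_0], [v_1], [v_2], [v_3]
  1-simplices (6): [v_0,v_1], [v_0,v_2], [v_0,v_3], [v_1,v_2], [v_1,v_3], [v_2,v_3]
  2-simplices (4): [v_0,v_1,v_2], [v_0,v_1,v_3], [v_0,v_2,v_3], [v_1,v_2,v_3]

giving chain groups C_0 ≅ Z^4, C_1 ≅ Z^6, C_2 ≅ Z^4.

Boundary ∂_1: C_1 → C_0 is given by ∂[p,q] = [q] − [p]. For instance
  ∂[v_0,v_2] = [v_2] − [v_0].
The resulting 4×6 matrix has rank 3, and its Smith normal form has invariant factors (1,1,1).

Boundary ∂_2: C_2 → C_1 acts by ∂[p,q,r] = [q,r] − [p,r] + [p,q]. For instance
  ∂[v_0,v_1,v_2] = [v_1,v_2] − [v_0,v_2] + [v_0,v_1],
  ∂[v_0,v_1,v_3] = [v_1,v_3] − [v_0,v_3] + [v_0,v_1].
The 6×4 boundary matrix has rank 3 and Smith normal form diag(1,1,1).

From H_k ≅ ker(∂_k) / im(∂_{k+1}) we obtain:

  H_0: rank C_0 − rank ∂_1 = 4 − 3 = 1, and the invariant factors of ∂_1 are all 1, so H_0 ≅ Z.

H_0 = Z.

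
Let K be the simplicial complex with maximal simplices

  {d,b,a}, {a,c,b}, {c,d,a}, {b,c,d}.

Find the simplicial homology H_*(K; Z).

Order the vertices as a < b < c < d. Listing each simplex with vertices in this order, K has dimension 2 with simplices:

  0-simplices (4): a, b, c, d
  1-simplices (6): ab, ac, ad, bc, bd, cd
  2-simplices (4): abc, abd, acd, bcd

so the chain groups are C_0 ≅ Z^4, C_1 ≅ Z^6, C_2 ≅ Z^4.

Boundary ∂_1: C_1 → C_0 is given by ∂[p,q] = [q] − [p].
The resulting 4×6 matrix has rank 3, and its Smith normal form has invariant factors (1,1,1).

∂_2: C_2 → C_1 maps a triangle to the signed sum of its edges. For instance
  ∂abc = bc − ac + ab,
  ∂abd = bd − ad + ab.
The 6×4 boundary matrix has rank 3 and Smith normal form diag(1,1,1).

Computing H_k = (kernel of ∂_k) / (image of ∂_{k+1}):

  H_0: rank C_0 − rank ∂_1 = 4 − 3 = 1, and the invariant factors of ∂_1 are all 1, so H_0 = Z.
  H_1: rank ker ∂_1 − rank ∂_2 = (6 − 3) − 3 = 0, and the invariant factors of ∂_2 are all 1, so H_1 = 0.
  H_2: rank ker ∂_2 − rank ∂_3 = (4 − 3) − 0 = 1, and there is no ∂_3, so H_2 = Z.

As a check, the Euler characteristic is 4 − 6 + 4 = 2, which agrees with 1 − 0 + 1 = 2.
(K is a triangulation of the 2-sphere S^2.)

H_0 ≅ Z,  H_1 = 0,  H_2 ≅ Z.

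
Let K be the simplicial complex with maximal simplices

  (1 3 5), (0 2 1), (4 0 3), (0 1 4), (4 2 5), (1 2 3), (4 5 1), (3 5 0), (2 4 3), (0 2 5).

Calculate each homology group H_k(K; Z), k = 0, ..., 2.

Order the vertices as 0 < 1 < 2 < 3 < 4 < 5. Listing each simplex with vertices in this order, K has dimension 2 with simplices:

  0-simplices (6): [0], [1], [2], [3], [4], [5]
  1-simplices (15): [0,1], [0,2], [0,3], [0,4], [0,5], [1,2], [1,3], [1,4], [1,5], [2,3], [2,4], [2,5], [3,4], [3,5], [4,5]
  2-simplices (10): [0,1,2], [0,1,4], [0,2,5], [0,3,4], [0,3,5], [1,2,3], [1,3,5], [1,4,5], [2,3,4], [2,4,5]

so the chain groups are C_0 ≅ Z^6, C_1 ≅ Z^15, C_2 ≅ Z^10.

∂_1: C_1 → C_0 sends each edge [p,q] (with p < q) to q − p.
As a 6×15 matrix over Z this has rank 5, with invariant factors (1,1,1,1,1).

Boundary ∂_2: C_2 → C_1 sends each 2-simplex [p,q,r] to [q,r] − [p,r] + [p,q]. For instance
  ∂[1,3,5] = [3,5] − [1,5] + [1,3],
  ∂[0,1,4] = [1,4] − [0,4] + [0,1].
As a 15×10 matrix over Z this has rank 10, with invariant factors (1,1,1,1,1,1,1,1,1,2).

Now H_k = ker ∂_k / im ∂_{k+1}, so:

  H_0: rank C_0 − rank ∂_1 = 6 − 5 = 1, and the invariant factors of ∂_1 are all 1, so H_0 = Z.
  H_1: rank ker ∂_1 − rank ∂_2 = (15 − 5) − 10 = 0, and ∂_2 has invariant factor 2 > 1, so H_1 = Z/2.
  H_2: rank ker ∂_2 − rank ∂_3 = (10 − 10) − 0 = 0, and there is no ∂_3, so H_2 = 0.

H_0 = Z,  H_1 = Z/2,  H_2 = 0.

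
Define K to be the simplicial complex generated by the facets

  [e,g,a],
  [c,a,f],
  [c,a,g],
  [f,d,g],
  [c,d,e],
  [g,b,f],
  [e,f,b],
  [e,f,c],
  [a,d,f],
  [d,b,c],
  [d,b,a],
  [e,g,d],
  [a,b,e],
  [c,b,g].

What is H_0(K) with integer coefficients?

Take the total order a < b < c < d < e < f < g on the vertex set. Then K (dimension 2) consists of the simplices:

  0-simplices (7): a, b, c, d, e, f, g
  1-simplices (21): ab, ac, ad, ae, af, ag, bc, bd, be, bf, bg, cd, ce, cf, cg, de, df, dg, ef, eg, fg
  2-simplices (14): abd, abe, acf, acg, adf, aeg, bcd, bcg, bef, bfg, cde, cef, deg, dfg

so the chain groups are C_0 ≅ Z^7, C_1 ≅ Z^21, C_2 ≅ Z^14.

Boundary ∂_1: C_1 → C_0 maps an edge to its endpoints' difference, ∂[p,q] = q − p. For instance
  ∂bf = f − b.
The resulting 7×21 matrix has rank 6, and its Smith normal form has invariant factors (1,1,1,1,1,1).

∂_2: C_2 → C_1 sends each 2-simplex [p,q,r] to [q,r] − [p,r] + [p,q]. For instance
  ∂bcd = cd − bd + bc,
  ∂deg = eg − dg + de.
The 21×14 boundary matrix has rank 13 and Smith normal form diag(1,1,1,1,1,1,1,1,1,1,1,1,1).

Reading off H_k = ker ∂_k / im ∂_{k+1}:

  H_0: rank C_0 − rank ∂_1 = 7 − 6 = 1, and the invariant factors of ∂_1 are all 1, so H_0 = Z.

(K is a triangulation of the torus T^2.)

H_0 = Z.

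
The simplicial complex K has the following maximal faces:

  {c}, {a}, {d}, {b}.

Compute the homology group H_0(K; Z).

H_0 ≅ Z^4.

We work with the vertex ordering a < b < c < d. The simplices of K, each written with vertices in increasing order, are:

  0-simplices (4): a, b, c, d

so the chain groups are C_0 ≅ Z^4.

Now H_k = ker ∂_k / im ∂_{k+1}, so:

  H_0: rank C_0 − rank ∂_1 = 4 − 0 = 4, and there is no ∂_1, so H_0 = Z^4.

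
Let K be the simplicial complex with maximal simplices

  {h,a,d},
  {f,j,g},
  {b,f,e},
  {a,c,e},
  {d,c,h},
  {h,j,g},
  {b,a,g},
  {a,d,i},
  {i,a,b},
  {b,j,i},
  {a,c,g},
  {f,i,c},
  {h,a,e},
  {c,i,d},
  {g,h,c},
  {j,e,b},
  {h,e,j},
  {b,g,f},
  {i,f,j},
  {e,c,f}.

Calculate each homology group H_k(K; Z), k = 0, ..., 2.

K has 10 vertices, 30 edges, 20 triangles.
rank ∂_0 = 0, rank ∂_1 = 9 ⇒ b_0 = 10 − 0 − 9 = 1; all invariant factors of ∂_1 are 1 so no torsion. So H_0 = Z.
rank ∂_1 = 9, rank ∂_2 = 20 ⇒ b_1 = 30 − 9 − 20 = 1; ∂_2 has invariant factor(s) [2] giving torsion. So H_1 = Z ⊕ Z_2.
rank ∂_2 = 20, rank ∂_3 = 0 ⇒ b_2 = 20 − 20 − 0 = 0. So H_2 = 0.

H_0 = Z,  H_1 = Z ⊕ Z_2,  H_2 = 0.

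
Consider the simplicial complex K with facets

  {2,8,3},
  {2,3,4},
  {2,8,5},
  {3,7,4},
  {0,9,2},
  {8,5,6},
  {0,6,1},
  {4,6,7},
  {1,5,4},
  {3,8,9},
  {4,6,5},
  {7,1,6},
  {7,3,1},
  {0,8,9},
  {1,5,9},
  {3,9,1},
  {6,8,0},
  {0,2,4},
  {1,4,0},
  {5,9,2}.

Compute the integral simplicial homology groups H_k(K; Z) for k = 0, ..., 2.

H_0 ≅ Z,  H_1 ≅ Z ⊕ Z/2,  H_2 = 0.

Fix the vertex order 0 < 1 < 2 < 3 < 4 < 5 < 6 < 7 < 8 < 9 and write every simplex with vertices in increasing order. Then dim K = 2 and the simplices of K are:

  0-simplices (10): [0], [1], [2], [3], [4], [5], [6], [7], [8], [9]
  1-simplices (30): (30 of them)
  2-simplices (20): (20 of them)

Hence C_0 ≅ Z^10, C_1 ≅ Z^30, C_2 ≅ Z^20.

∂_1: C_1 → C_0 is given by ∂[p,q] = [q] − [p]. For instance
  ∂[2,9] = [9] − [2].
This gives a 10×30 integer matrix of rank 9; reducing to Smith normal form yields diagonal entries (1,1,1,1,1,1,1,1,1).

The boundary map ∂_2: C_2 → C_1 acts by ∂[p,q,r] = [q,r] − [p,r] + [p,q]. For instance
  ∂[2,3,8] = [3,8] − [2,8] + [2,3],
  ∂[1,3,7] = [3,7] − [1,7] + [1,3].
The 30×20 boundary matrix has rank 20 and Smith normal form diag(1,1,1,1,1,1,1,1,1,1,1,1,1,1,1,1,1,1,1,2).

Computing H_k = (kernel of ∂_k) / (image of ∂_{k+1}):

  H_0: rank C_0 − rank ∂_1 = 10 − 9 = 1, and the invariant factors of ∂_1 are all 1, so H_0 = Z.
  H_1: rank ker ∂_1 − rank ∂_2 = (30 − 9) − 20 = 1, and ∂_2 has invariant factor 2 > 1, so H_1 = Z ⊕ Z/2.
  H_2: rank ker ∂_2 − rank ∂_3 = (20 − 20) − 0 = 0, and there is no ∂_3, so H_2 = 0.

As a check, the Euler characteristic is 10 − 30 + 20 = 0, which agrees with 1 − 1 + 0 = 0.
(K is a triangulation of the Klein bottle.)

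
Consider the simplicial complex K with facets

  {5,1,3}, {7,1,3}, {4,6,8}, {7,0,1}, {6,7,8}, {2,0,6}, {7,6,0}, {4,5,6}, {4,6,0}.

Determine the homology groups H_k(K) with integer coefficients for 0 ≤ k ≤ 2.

H_0 ≅ Z,  H_1 ≅ Z,  H_2 = 0.

Fix the vertex order 0 < 1 < 2 < 3 < 4 < 5 < 6 < 7 < 8 and write every simplex with vertices in increasing order. Then dim K = 2 and the simplices of K are:

  0-simplices (9): [0], [1], [2], [3], [4], [5], [6], [7], [8]
  1-simplices (18): [0,1], [0,2], [0,4], [0,6], [0,7], [1,3], [1,5], [1,7], [2,6], [3,5], [3,7], [4,5], [4,6], [4,8], [5,6], [6,7], [6,8], [7,8]
  2-simplices (9): [0,1,7], [0,2,6], [0,4,6], [0,6,7], [1,3,5], [1,3,7], [4,5,6], [4,6,8], [6,7,8]

so the chain groups are C_0 ≅ Z^9, C_1 ≅ Z^18, C_2 ≅ Z^9.

The boundary map ∂_1: C_1 → C_0 sends each edge [p,q] (with p < q) to q − p. For instance
  ∂[0,1] = [1] − [0].
As a 9×18 matrix over Z this has rank 8, with invariant factors (1,1,1,1,1,1,1,1).

Boundary ∂_2: C_2 → C_1 acts by ∂[p,q,r] = [q,r] − [p,r] + [p,q]. For instance
  ∂[0,6,7] = [6,7] − [0,7] + [0,6],
  ∂[1,3,5] = [3,5] − [1,5] + [1,3].
This gives a 18×9 integer matrix of rank 9; reducing to Smith normal form yields diagonal entries (1,1,1,1,1,1,1,1,1).

From H_k ≅ ker(∂_k) / im(∂_{k+1}) we obtain:

  H_0: rank C_0 − rank ∂_1 = 9 − 8 = 1, and the invariant factors of ∂_1 are all 1, so H_0 = Z.
  H_1: rank ker ∂_1 − rank ∂_2 = (18 − 8) − 9 = 1, and the invariant factors of ∂_2 are all 1, so H_1 = Z.
  H_2: rank ker ∂_2 − rank ∂_3 = (9 − 9) − 0 = 0, and there is no ∂_3, so H_2 = 0.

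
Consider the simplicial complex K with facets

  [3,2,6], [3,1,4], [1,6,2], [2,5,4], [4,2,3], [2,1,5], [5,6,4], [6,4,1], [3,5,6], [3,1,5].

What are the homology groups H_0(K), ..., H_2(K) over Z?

H_0 = Z,  H_1 = Z/2Z,  H_2 = 0.

Fix the vertex order 1 < 2 < 3 < 4 < 5 < 6 and write every simplex with vertices in increasing order. Then dim K = 2 and the simplices of K are:

  0-simplices (6): [1], [2], [3], [4], [5], [6]
  1-simplices (15): [1,2], [1,3], [1,4], [1,5], [1,6], [2,3], [2,4], [2,5], [2,6], [3,4], [3,5], [3,6], [4,5], [4,6], [5,6]
  2-simplices (10): [1,2,5], [1,2,6], [1,3,4], [1,3,5], [1,4,6], [2,3,4], [2,3,6], [2,4,5], [3,5,6], [4,5,6]

giving chain groups C_0 ≅ Z^6, C_1 ≅ Z^15, C_2 ≅ Z^10.

The boundary map ∂_1: C_1 → C_0 is given by ∂[p,q] = [q] − [p].
The 6×15 boundary matrix has rank 5 and Smith normal form diag(1,1,1,1,1).

The boundary map ∂_2: C_2 → C_1 acts by ∂[p,q,r] = [q,r] − [p,r] + [p,q]. For instance
  ∂[1,4,6] = [4,6] − [1,6] + [1,4],
  ∂[2,3,4] = [3,4] − [2,4] + [2,3].
This gives a 15×10 integer matrix of rank 10; reducing to Smith normal form yields diagonal entries (1,1,1,1,1,1,1,1,1,2).

Now H_k = ker ∂_k / im ∂_{k+1}, so:

  H_0: rank C_0 − rank ∂_1 = 6 − 5 = 1, and the invariant factors of ∂_1 are all 1, so H_0 ≅ Z.
  H_1: rank ker ∂_1 − rank ∂_2 = (15 − 5) − 10 = 0, and ∂_2 has invariant factor 2 > 1, so H_1 ≅ Z/2Z.
  H_2: rank ker ∂_2 − rank ∂_3 = (10 − 10) − 0 = 0, and there is no ∂_3, so H_2 ≅ 0.

As a check, the Euler characteristic is 6 − 15 + 10 = 1, which agrees with 1 − 0 + 0 = 1.
(K is a triangulation of the real projective plane RP^2.)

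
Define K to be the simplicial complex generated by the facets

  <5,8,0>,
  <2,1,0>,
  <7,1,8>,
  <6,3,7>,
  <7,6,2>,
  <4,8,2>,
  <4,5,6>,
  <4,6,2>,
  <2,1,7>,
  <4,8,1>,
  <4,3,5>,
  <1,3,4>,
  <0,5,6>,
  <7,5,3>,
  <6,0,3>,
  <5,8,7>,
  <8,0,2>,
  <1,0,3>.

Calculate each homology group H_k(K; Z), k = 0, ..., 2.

H_0 ≅ Z,  H_1 ≅ Z ⊕ Z/2,  H_2 = 0.

Fix the vertex order 0 < 1 < 2 < 3 < 4 < 5 < 6 < 7 < 8 and write every simplex with vertices in increasing order. Then dim K = 2 and the simplices of K are:

  0-simplices (9): [0], [1], [2], [3], [4], [5], [6], [7], [8]
  1-simplices (27): (27 of them)
  2-simplices (18): [0,1,2], [0,1,3], [0,2,8], [0,3,6], [0,5,6], [0,5,8], [1,2,7], [1,3,4], [1,4,8], [1,7,8], [2,4,6], [2,4,8], [2,6,7], [3,4,5], [3,5,7], [3,6,7], [4,5,6], [5,7,8]

so the chain groups are C_0 ≅ Z^9, C_1 ≅ Z^27, C_2 ≅ Z^18.

∂_1: C_1 → C_0 sends each edge [p,q] (with p < q) to q − p. For instance
  ∂[1,4] = [4] − [1].
The resulting 9×27 matrix has rank 8, and its Smith normal form has invariant factors (1,1,1,1,1,1,1,1).

∂_2: C_2 → C_1 sends each 2-simplex [p,q,r] to [q,r] − [p,r] + [p,q]. For instance
  ∂[2,4,8] = [4,8] − [2,8] + [2,4],
  ∂[3,6,7] = [6,7] − [3,7] + [3,6].
As a 27×18 matrix over Z this has rank 18, with invariant factors (1,1,1,1,1,1,1,1,1,1,1,1,1,1,1,1,1,2).

Computing H_k = (kernel of ∂_k) / (image of ∂_{k+1}):

  H_0: rank C_0 − rank ∂_1 = 9 − 8 = 1, and the invariant factors of ∂_1 are all 1, so H_0 = Z.
  H_1: rank ker ∂_1 − rank ∂_2 = (27 − 8) − 18 = 1, and ∂_2 has invariant factor 2 > 1, so H_1 = Z ⊕ Z/2.
  H_2: rank ker ∂_2 − rank ∂_3 = (18 − 18) − 0 = 0, and there is no ∂_3, so H_2 = 0.

(K is a triangulation of the Klein bottle.)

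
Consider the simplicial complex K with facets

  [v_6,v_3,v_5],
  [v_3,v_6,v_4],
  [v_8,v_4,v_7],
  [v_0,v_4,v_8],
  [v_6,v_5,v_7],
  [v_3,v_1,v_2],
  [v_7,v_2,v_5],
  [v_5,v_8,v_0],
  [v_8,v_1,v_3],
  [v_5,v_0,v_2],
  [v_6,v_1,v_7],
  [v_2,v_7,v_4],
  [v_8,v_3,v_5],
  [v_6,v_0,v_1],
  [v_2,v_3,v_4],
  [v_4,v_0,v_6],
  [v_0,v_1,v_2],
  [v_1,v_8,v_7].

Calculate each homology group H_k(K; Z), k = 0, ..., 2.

We work with the vertex ordering v_0 < v_1 < v_2 < v_3 < v_4 < v_5 < v_6 < v_7 < v_8. The simplices of K, each written with vertices in increasing order, are:

  0-simplices (9): [v_0], [v_1], [v_2], [v_3], [v_4], [v_5], [v_6], [v_7], [v_8]
  1-simplices (27): (27 of them)
  2-simplices (18): (18 of them)

giving chain groups C_0 ≅ Z^9, C_1 ≅ Z^27, C_2 ≅ Z^18.

∂_1: C_1 → C_0 maps an edge to its endpoints' difference, ∂[p,q] = q − p. For instance
  ∂[v_7,v_8] = [v_8] − [v_7].
As a 9×27 matrix over Z this has rank 8, with invariant factors (1,1,1,1,1,1,1,1).

∂_2: C_2 → C_1 maps a triangle to the signed sum of its edges. For instance
  ∂[v_2,v_3,v_4] = [v_3,v_4] − [v_2,v_4] + [v_2,v_3],
  ∂[v_3,v_5,v_8] = [v_5,v_8] − [v_3,v_8] + [v_3,v_5].
The 27×18 boundary matrix has rank 17 and Smith normal form diag(1,1,1,1,1,1,1,1,1,1,1,1,1,1,1,1,1).

Computing H_k = (kernel of ∂_k) / (image of ∂_{k+1}):

  H_0: rank C_0 − rank ∂_1 = 9 − 8 = 1, and the invariant factors of ∂_1 are all 1, so H_0 ≅ Z.
  H_1: rank ker ∂_1 − rank ∂_2 = (27 − 8) − 17 = 2, and the invariant factors of ∂_2 are all 1, so H_1 ≅ Z^2.
  H_2: rank ker ∂_2 − rank ∂_3 = (18 − 17) − 0 = 1, and there is no ∂_3, so H_2 ≅ Z.

H_0 ≅ Z,  H_1 ≅ Z^2,  H_2 ≅ Z.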